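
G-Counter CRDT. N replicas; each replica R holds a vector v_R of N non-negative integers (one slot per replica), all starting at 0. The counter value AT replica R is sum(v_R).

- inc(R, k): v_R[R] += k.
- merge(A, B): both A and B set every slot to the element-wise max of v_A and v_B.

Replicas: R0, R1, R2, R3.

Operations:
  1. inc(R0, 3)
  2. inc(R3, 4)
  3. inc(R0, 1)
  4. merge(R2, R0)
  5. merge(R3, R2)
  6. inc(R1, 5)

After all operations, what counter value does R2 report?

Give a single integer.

Op 1: inc R0 by 3 -> R0=(3,0,0,0) value=3
Op 2: inc R3 by 4 -> R3=(0,0,0,4) value=4
Op 3: inc R0 by 1 -> R0=(4,0,0,0) value=4
Op 4: merge R2<->R0 -> R2=(4,0,0,0) R0=(4,0,0,0)
Op 5: merge R3<->R2 -> R3=(4,0,0,4) R2=(4,0,0,4)
Op 6: inc R1 by 5 -> R1=(0,5,0,0) value=5

Answer: 8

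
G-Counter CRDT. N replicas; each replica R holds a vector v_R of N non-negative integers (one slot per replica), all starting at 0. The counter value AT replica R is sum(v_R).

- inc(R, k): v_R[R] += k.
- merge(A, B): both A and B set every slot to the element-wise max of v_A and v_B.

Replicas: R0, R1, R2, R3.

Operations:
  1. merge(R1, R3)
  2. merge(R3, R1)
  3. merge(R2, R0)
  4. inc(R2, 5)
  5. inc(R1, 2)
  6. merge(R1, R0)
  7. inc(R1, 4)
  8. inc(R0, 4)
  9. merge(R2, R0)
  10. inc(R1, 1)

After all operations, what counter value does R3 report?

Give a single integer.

Op 1: merge R1<->R3 -> R1=(0,0,0,0) R3=(0,0,0,0)
Op 2: merge R3<->R1 -> R3=(0,0,0,0) R1=(0,0,0,0)
Op 3: merge R2<->R0 -> R2=(0,0,0,0) R0=(0,0,0,0)
Op 4: inc R2 by 5 -> R2=(0,0,5,0) value=5
Op 5: inc R1 by 2 -> R1=(0,2,0,0) value=2
Op 6: merge R1<->R0 -> R1=(0,2,0,0) R0=(0,2,0,0)
Op 7: inc R1 by 4 -> R1=(0,6,0,0) value=6
Op 8: inc R0 by 4 -> R0=(4,2,0,0) value=6
Op 9: merge R2<->R0 -> R2=(4,2,5,0) R0=(4,2,5,0)
Op 10: inc R1 by 1 -> R1=(0,7,0,0) value=7

Answer: 0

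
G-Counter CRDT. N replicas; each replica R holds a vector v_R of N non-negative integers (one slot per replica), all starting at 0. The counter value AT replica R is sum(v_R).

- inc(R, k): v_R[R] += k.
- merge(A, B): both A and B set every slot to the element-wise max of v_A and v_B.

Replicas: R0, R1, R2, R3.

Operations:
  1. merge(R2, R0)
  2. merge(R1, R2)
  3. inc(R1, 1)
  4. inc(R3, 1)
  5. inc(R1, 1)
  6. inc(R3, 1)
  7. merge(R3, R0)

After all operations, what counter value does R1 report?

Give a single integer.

Answer: 2

Derivation:
Op 1: merge R2<->R0 -> R2=(0,0,0,0) R0=(0,0,0,0)
Op 2: merge R1<->R2 -> R1=(0,0,0,0) R2=(0,0,0,0)
Op 3: inc R1 by 1 -> R1=(0,1,0,0) value=1
Op 4: inc R3 by 1 -> R3=(0,0,0,1) value=1
Op 5: inc R1 by 1 -> R1=(0,2,0,0) value=2
Op 6: inc R3 by 1 -> R3=(0,0,0,2) value=2
Op 7: merge R3<->R0 -> R3=(0,0,0,2) R0=(0,0,0,2)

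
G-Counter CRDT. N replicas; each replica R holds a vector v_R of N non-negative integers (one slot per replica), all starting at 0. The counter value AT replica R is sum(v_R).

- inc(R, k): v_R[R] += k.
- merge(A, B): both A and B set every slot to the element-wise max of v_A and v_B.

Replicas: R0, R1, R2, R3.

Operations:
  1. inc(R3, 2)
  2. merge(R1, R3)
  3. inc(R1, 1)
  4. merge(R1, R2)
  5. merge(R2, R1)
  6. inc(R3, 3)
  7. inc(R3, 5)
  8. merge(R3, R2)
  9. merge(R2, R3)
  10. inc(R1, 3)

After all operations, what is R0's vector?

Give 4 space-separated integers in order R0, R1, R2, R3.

Answer: 0 0 0 0

Derivation:
Op 1: inc R3 by 2 -> R3=(0,0,0,2) value=2
Op 2: merge R1<->R3 -> R1=(0,0,0,2) R3=(0,0,0,2)
Op 3: inc R1 by 1 -> R1=(0,1,0,2) value=3
Op 4: merge R1<->R2 -> R1=(0,1,0,2) R2=(0,1,0,2)
Op 5: merge R2<->R1 -> R2=(0,1,0,2) R1=(0,1,0,2)
Op 6: inc R3 by 3 -> R3=(0,0,0,5) value=5
Op 7: inc R3 by 5 -> R3=(0,0,0,10) value=10
Op 8: merge R3<->R2 -> R3=(0,1,0,10) R2=(0,1,0,10)
Op 9: merge R2<->R3 -> R2=(0,1,0,10) R3=(0,1,0,10)
Op 10: inc R1 by 3 -> R1=(0,4,0,2) value=6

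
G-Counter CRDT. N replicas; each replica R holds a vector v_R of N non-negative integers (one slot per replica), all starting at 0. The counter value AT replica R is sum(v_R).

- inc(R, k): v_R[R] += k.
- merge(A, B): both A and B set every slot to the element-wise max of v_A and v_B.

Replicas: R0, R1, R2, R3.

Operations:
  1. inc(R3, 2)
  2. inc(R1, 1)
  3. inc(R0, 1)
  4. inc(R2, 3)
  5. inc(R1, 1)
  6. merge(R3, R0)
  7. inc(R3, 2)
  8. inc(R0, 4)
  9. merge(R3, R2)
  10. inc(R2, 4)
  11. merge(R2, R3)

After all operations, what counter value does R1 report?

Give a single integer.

Answer: 2

Derivation:
Op 1: inc R3 by 2 -> R3=(0,0,0,2) value=2
Op 2: inc R1 by 1 -> R1=(0,1,0,0) value=1
Op 3: inc R0 by 1 -> R0=(1,0,0,0) value=1
Op 4: inc R2 by 3 -> R2=(0,0,3,0) value=3
Op 5: inc R1 by 1 -> R1=(0,2,0,0) value=2
Op 6: merge R3<->R0 -> R3=(1,0,0,2) R0=(1,0,0,2)
Op 7: inc R3 by 2 -> R3=(1,0,0,4) value=5
Op 8: inc R0 by 4 -> R0=(5,0,0,2) value=7
Op 9: merge R3<->R2 -> R3=(1,0,3,4) R2=(1,0,3,4)
Op 10: inc R2 by 4 -> R2=(1,0,7,4) value=12
Op 11: merge R2<->R3 -> R2=(1,0,7,4) R3=(1,0,7,4)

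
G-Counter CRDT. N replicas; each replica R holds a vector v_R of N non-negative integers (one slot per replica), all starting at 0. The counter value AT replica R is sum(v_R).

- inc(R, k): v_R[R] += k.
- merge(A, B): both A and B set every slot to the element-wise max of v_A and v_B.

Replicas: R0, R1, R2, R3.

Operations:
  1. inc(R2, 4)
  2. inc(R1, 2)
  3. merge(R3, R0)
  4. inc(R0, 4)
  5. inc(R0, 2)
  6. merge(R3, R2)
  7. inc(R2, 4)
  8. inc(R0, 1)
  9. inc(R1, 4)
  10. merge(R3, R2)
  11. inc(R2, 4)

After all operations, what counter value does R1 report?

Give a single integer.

Answer: 6

Derivation:
Op 1: inc R2 by 4 -> R2=(0,0,4,0) value=4
Op 2: inc R1 by 2 -> R1=(0,2,0,0) value=2
Op 3: merge R3<->R0 -> R3=(0,0,0,0) R0=(0,0,0,0)
Op 4: inc R0 by 4 -> R0=(4,0,0,0) value=4
Op 5: inc R0 by 2 -> R0=(6,0,0,0) value=6
Op 6: merge R3<->R2 -> R3=(0,0,4,0) R2=(0,0,4,0)
Op 7: inc R2 by 4 -> R2=(0,0,8,0) value=8
Op 8: inc R0 by 1 -> R0=(7,0,0,0) value=7
Op 9: inc R1 by 4 -> R1=(0,6,0,0) value=6
Op 10: merge R3<->R2 -> R3=(0,0,8,0) R2=(0,0,8,0)
Op 11: inc R2 by 4 -> R2=(0,0,12,0) value=12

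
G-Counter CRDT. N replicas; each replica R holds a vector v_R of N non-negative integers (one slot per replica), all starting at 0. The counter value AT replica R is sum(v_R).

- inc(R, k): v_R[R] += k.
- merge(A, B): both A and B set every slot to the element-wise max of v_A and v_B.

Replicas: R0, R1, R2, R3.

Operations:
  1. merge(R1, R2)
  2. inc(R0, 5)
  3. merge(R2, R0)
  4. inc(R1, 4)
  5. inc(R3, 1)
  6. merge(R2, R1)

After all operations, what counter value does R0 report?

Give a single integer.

Answer: 5

Derivation:
Op 1: merge R1<->R2 -> R1=(0,0,0,0) R2=(0,0,0,0)
Op 2: inc R0 by 5 -> R0=(5,0,0,0) value=5
Op 3: merge R2<->R0 -> R2=(5,0,0,0) R0=(5,0,0,0)
Op 4: inc R1 by 4 -> R1=(0,4,0,0) value=4
Op 5: inc R3 by 1 -> R3=(0,0,0,1) value=1
Op 6: merge R2<->R1 -> R2=(5,4,0,0) R1=(5,4,0,0)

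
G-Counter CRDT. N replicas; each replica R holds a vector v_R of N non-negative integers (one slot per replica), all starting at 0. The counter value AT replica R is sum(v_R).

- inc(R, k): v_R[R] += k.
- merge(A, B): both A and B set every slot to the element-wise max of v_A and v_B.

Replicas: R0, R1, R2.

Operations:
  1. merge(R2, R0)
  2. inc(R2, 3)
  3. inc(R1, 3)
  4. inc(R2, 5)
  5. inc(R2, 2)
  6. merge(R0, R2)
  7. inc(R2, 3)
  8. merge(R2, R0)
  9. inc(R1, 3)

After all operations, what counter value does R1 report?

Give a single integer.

Op 1: merge R2<->R0 -> R2=(0,0,0) R0=(0,0,0)
Op 2: inc R2 by 3 -> R2=(0,0,3) value=3
Op 3: inc R1 by 3 -> R1=(0,3,0) value=3
Op 4: inc R2 by 5 -> R2=(0,0,8) value=8
Op 5: inc R2 by 2 -> R2=(0,0,10) value=10
Op 6: merge R0<->R2 -> R0=(0,0,10) R2=(0,0,10)
Op 7: inc R2 by 3 -> R2=(0,0,13) value=13
Op 8: merge R2<->R0 -> R2=(0,0,13) R0=(0,0,13)
Op 9: inc R1 by 3 -> R1=(0,6,0) value=6

Answer: 6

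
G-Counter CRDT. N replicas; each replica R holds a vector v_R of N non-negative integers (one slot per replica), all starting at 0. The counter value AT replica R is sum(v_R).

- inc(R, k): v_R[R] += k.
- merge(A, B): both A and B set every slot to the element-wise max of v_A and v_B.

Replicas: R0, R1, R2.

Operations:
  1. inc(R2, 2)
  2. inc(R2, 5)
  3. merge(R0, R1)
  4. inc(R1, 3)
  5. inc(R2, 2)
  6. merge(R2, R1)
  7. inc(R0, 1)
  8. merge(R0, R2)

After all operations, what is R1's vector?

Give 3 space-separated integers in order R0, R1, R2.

Answer: 0 3 9

Derivation:
Op 1: inc R2 by 2 -> R2=(0,0,2) value=2
Op 2: inc R2 by 5 -> R2=(0,0,7) value=7
Op 3: merge R0<->R1 -> R0=(0,0,0) R1=(0,0,0)
Op 4: inc R1 by 3 -> R1=(0,3,0) value=3
Op 5: inc R2 by 2 -> R2=(0,0,9) value=9
Op 6: merge R2<->R1 -> R2=(0,3,9) R1=(0,3,9)
Op 7: inc R0 by 1 -> R0=(1,0,0) value=1
Op 8: merge R0<->R2 -> R0=(1,3,9) R2=(1,3,9)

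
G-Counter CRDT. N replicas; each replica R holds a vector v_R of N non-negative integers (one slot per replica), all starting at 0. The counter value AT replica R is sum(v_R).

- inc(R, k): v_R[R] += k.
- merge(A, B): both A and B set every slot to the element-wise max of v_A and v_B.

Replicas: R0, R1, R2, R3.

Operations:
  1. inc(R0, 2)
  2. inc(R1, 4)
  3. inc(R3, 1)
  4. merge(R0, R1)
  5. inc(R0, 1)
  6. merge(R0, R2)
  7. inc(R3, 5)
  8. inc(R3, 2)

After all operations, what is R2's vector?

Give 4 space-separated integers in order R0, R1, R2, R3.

Answer: 3 4 0 0

Derivation:
Op 1: inc R0 by 2 -> R0=(2,0,0,0) value=2
Op 2: inc R1 by 4 -> R1=(0,4,0,0) value=4
Op 3: inc R3 by 1 -> R3=(0,0,0,1) value=1
Op 4: merge R0<->R1 -> R0=(2,4,0,0) R1=(2,4,0,0)
Op 5: inc R0 by 1 -> R0=(3,4,0,0) value=7
Op 6: merge R0<->R2 -> R0=(3,4,0,0) R2=(3,4,0,0)
Op 7: inc R3 by 5 -> R3=(0,0,0,6) value=6
Op 8: inc R3 by 2 -> R3=(0,0,0,8) value=8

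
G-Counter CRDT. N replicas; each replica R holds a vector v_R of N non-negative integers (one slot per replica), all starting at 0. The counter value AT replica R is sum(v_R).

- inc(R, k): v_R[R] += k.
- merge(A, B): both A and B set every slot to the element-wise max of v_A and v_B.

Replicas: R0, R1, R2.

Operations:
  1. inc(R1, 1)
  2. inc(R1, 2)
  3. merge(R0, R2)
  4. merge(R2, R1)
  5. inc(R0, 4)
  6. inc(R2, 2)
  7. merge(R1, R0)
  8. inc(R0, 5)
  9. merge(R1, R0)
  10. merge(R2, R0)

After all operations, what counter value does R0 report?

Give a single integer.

Op 1: inc R1 by 1 -> R1=(0,1,0) value=1
Op 2: inc R1 by 2 -> R1=(0,3,0) value=3
Op 3: merge R0<->R2 -> R0=(0,0,0) R2=(0,0,0)
Op 4: merge R2<->R1 -> R2=(0,3,0) R1=(0,3,0)
Op 5: inc R0 by 4 -> R0=(4,0,0) value=4
Op 6: inc R2 by 2 -> R2=(0,3,2) value=5
Op 7: merge R1<->R0 -> R1=(4,3,0) R0=(4,3,0)
Op 8: inc R0 by 5 -> R0=(9,3,0) value=12
Op 9: merge R1<->R0 -> R1=(9,3,0) R0=(9,3,0)
Op 10: merge R2<->R0 -> R2=(9,3,2) R0=(9,3,2)

Answer: 14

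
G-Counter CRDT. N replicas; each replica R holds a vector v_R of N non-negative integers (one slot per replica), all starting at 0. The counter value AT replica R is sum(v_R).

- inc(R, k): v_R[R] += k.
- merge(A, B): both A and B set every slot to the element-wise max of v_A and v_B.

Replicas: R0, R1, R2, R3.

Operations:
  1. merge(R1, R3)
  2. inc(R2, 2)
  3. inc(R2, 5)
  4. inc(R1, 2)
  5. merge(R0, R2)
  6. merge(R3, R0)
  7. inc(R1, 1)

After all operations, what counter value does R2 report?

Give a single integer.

Op 1: merge R1<->R3 -> R1=(0,0,0,0) R3=(0,0,0,0)
Op 2: inc R2 by 2 -> R2=(0,0,2,0) value=2
Op 3: inc R2 by 5 -> R2=(0,0,7,0) value=7
Op 4: inc R1 by 2 -> R1=(0,2,0,0) value=2
Op 5: merge R0<->R2 -> R0=(0,0,7,0) R2=(0,0,7,0)
Op 6: merge R3<->R0 -> R3=(0,0,7,0) R0=(0,0,7,0)
Op 7: inc R1 by 1 -> R1=(0,3,0,0) value=3

Answer: 7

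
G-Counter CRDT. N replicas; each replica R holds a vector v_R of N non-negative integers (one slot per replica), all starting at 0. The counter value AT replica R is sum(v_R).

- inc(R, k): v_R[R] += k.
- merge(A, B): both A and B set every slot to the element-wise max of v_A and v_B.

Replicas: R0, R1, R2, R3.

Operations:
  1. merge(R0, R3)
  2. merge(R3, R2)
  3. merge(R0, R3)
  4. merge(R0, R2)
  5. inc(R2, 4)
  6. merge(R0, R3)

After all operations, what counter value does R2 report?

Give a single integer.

Op 1: merge R0<->R3 -> R0=(0,0,0,0) R3=(0,0,0,0)
Op 2: merge R3<->R2 -> R3=(0,0,0,0) R2=(0,0,0,0)
Op 3: merge R0<->R3 -> R0=(0,0,0,0) R3=(0,0,0,0)
Op 4: merge R0<->R2 -> R0=(0,0,0,0) R2=(0,0,0,0)
Op 5: inc R2 by 4 -> R2=(0,0,4,0) value=4
Op 6: merge R0<->R3 -> R0=(0,0,0,0) R3=(0,0,0,0)

Answer: 4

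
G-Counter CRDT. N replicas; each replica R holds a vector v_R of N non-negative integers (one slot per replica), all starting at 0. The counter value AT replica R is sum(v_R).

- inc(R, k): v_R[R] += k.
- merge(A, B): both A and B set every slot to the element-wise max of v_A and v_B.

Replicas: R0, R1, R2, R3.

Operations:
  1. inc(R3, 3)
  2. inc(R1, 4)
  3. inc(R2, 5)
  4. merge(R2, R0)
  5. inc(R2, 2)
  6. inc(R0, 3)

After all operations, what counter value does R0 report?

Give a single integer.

Op 1: inc R3 by 3 -> R3=(0,0,0,3) value=3
Op 2: inc R1 by 4 -> R1=(0,4,0,0) value=4
Op 3: inc R2 by 5 -> R2=(0,0,5,0) value=5
Op 4: merge R2<->R0 -> R2=(0,0,5,0) R0=(0,0,5,0)
Op 5: inc R2 by 2 -> R2=(0,0,7,0) value=7
Op 6: inc R0 by 3 -> R0=(3,0,5,0) value=8

Answer: 8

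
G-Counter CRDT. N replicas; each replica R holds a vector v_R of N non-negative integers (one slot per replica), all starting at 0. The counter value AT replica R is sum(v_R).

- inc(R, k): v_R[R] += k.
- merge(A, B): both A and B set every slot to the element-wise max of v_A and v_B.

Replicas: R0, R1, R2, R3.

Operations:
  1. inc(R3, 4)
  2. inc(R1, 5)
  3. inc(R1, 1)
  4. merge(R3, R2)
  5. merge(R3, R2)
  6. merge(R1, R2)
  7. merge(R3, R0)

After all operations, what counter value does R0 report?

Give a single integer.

Op 1: inc R3 by 4 -> R3=(0,0,0,4) value=4
Op 2: inc R1 by 5 -> R1=(0,5,0,0) value=5
Op 3: inc R1 by 1 -> R1=(0,6,0,0) value=6
Op 4: merge R3<->R2 -> R3=(0,0,0,4) R2=(0,0,0,4)
Op 5: merge R3<->R2 -> R3=(0,0,0,4) R2=(0,0,0,4)
Op 6: merge R1<->R2 -> R1=(0,6,0,4) R2=(0,6,0,4)
Op 7: merge R3<->R0 -> R3=(0,0,0,4) R0=(0,0,0,4)

Answer: 4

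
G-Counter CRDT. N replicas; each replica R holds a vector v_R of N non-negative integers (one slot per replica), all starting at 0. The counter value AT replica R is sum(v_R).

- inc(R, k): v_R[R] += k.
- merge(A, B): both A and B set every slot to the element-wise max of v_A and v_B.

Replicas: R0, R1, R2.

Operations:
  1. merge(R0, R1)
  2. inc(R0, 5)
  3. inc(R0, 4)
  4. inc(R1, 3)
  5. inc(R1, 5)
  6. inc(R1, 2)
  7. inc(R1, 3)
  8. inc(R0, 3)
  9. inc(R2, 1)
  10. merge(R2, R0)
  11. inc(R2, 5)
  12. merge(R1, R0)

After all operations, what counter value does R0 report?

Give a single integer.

Op 1: merge R0<->R1 -> R0=(0,0,0) R1=(0,0,0)
Op 2: inc R0 by 5 -> R0=(5,0,0) value=5
Op 3: inc R0 by 4 -> R0=(9,0,0) value=9
Op 4: inc R1 by 3 -> R1=(0,3,0) value=3
Op 5: inc R1 by 5 -> R1=(0,8,0) value=8
Op 6: inc R1 by 2 -> R1=(0,10,0) value=10
Op 7: inc R1 by 3 -> R1=(0,13,0) value=13
Op 8: inc R0 by 3 -> R0=(12,0,0) value=12
Op 9: inc R2 by 1 -> R2=(0,0,1) value=1
Op 10: merge R2<->R0 -> R2=(12,0,1) R0=(12,0,1)
Op 11: inc R2 by 5 -> R2=(12,0,6) value=18
Op 12: merge R1<->R0 -> R1=(12,13,1) R0=(12,13,1)

Answer: 26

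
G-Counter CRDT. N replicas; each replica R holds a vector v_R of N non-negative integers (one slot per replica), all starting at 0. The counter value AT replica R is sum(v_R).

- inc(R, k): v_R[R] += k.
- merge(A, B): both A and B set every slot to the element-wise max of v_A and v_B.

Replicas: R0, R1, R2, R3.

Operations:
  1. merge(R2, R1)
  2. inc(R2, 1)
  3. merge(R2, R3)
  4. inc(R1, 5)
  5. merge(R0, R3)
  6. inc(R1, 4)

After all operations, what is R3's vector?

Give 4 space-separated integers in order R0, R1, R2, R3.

Answer: 0 0 1 0

Derivation:
Op 1: merge R2<->R1 -> R2=(0,0,0,0) R1=(0,0,0,0)
Op 2: inc R2 by 1 -> R2=(0,0,1,0) value=1
Op 3: merge R2<->R3 -> R2=(0,0,1,0) R3=(0,0,1,0)
Op 4: inc R1 by 5 -> R1=(0,5,0,0) value=5
Op 5: merge R0<->R3 -> R0=(0,0,1,0) R3=(0,0,1,0)
Op 6: inc R1 by 4 -> R1=(0,9,0,0) value=9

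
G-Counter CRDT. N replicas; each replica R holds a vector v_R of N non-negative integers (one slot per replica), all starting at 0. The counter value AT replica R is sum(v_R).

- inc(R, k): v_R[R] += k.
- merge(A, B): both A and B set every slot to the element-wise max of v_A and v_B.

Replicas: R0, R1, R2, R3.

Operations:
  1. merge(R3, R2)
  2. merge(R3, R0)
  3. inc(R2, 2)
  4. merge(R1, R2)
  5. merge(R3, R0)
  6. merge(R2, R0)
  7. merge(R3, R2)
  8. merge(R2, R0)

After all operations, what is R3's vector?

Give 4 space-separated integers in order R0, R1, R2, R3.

Answer: 0 0 2 0

Derivation:
Op 1: merge R3<->R2 -> R3=(0,0,0,0) R2=(0,0,0,0)
Op 2: merge R3<->R0 -> R3=(0,0,0,0) R0=(0,0,0,0)
Op 3: inc R2 by 2 -> R2=(0,0,2,0) value=2
Op 4: merge R1<->R2 -> R1=(0,0,2,0) R2=(0,0,2,0)
Op 5: merge R3<->R0 -> R3=(0,0,0,0) R0=(0,0,0,0)
Op 6: merge R2<->R0 -> R2=(0,0,2,0) R0=(0,0,2,0)
Op 7: merge R3<->R2 -> R3=(0,0,2,0) R2=(0,0,2,0)
Op 8: merge R2<->R0 -> R2=(0,0,2,0) R0=(0,0,2,0)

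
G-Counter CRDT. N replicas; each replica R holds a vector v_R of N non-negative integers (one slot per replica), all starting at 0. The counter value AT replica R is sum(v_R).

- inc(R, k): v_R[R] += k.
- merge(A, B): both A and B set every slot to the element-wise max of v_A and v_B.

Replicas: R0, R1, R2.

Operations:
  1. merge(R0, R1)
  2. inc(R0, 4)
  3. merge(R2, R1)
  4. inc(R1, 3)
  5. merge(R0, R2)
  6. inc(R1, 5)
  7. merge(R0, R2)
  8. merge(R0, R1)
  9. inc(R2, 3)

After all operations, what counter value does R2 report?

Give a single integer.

Answer: 7

Derivation:
Op 1: merge R0<->R1 -> R0=(0,0,0) R1=(0,0,0)
Op 2: inc R0 by 4 -> R0=(4,0,0) value=4
Op 3: merge R2<->R1 -> R2=(0,0,0) R1=(0,0,0)
Op 4: inc R1 by 3 -> R1=(0,3,0) value=3
Op 5: merge R0<->R2 -> R0=(4,0,0) R2=(4,0,0)
Op 6: inc R1 by 5 -> R1=(0,8,0) value=8
Op 7: merge R0<->R2 -> R0=(4,0,0) R2=(4,0,0)
Op 8: merge R0<->R1 -> R0=(4,8,0) R1=(4,8,0)
Op 9: inc R2 by 3 -> R2=(4,0,3) value=7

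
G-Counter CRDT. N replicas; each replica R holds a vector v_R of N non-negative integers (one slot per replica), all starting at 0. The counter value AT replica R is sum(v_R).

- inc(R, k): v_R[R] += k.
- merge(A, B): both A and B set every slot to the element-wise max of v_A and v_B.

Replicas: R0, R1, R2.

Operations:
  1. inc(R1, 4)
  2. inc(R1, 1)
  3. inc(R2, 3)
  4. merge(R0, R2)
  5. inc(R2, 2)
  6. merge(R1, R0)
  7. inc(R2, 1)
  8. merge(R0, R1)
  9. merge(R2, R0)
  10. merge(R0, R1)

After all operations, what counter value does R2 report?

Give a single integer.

Op 1: inc R1 by 4 -> R1=(0,4,0) value=4
Op 2: inc R1 by 1 -> R1=(0,5,0) value=5
Op 3: inc R2 by 3 -> R2=(0,0,3) value=3
Op 4: merge R0<->R2 -> R0=(0,0,3) R2=(0,0,3)
Op 5: inc R2 by 2 -> R2=(0,0,5) value=5
Op 6: merge R1<->R0 -> R1=(0,5,3) R0=(0,5,3)
Op 7: inc R2 by 1 -> R2=(0,0,6) value=6
Op 8: merge R0<->R1 -> R0=(0,5,3) R1=(0,5,3)
Op 9: merge R2<->R0 -> R2=(0,5,6) R0=(0,5,6)
Op 10: merge R0<->R1 -> R0=(0,5,6) R1=(0,5,6)

Answer: 11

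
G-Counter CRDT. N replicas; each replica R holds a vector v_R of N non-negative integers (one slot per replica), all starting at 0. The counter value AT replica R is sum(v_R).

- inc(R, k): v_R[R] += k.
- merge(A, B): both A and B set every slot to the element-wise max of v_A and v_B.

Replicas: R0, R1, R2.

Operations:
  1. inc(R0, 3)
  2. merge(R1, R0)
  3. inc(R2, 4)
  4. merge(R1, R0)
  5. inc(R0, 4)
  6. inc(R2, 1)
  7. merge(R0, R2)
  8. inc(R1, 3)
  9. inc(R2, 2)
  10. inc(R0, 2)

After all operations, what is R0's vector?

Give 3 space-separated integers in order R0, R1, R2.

Op 1: inc R0 by 3 -> R0=(3,0,0) value=3
Op 2: merge R1<->R0 -> R1=(3,0,0) R0=(3,0,0)
Op 3: inc R2 by 4 -> R2=(0,0,4) value=4
Op 4: merge R1<->R0 -> R1=(3,0,0) R0=(3,0,0)
Op 5: inc R0 by 4 -> R0=(7,0,0) value=7
Op 6: inc R2 by 1 -> R2=(0,0,5) value=5
Op 7: merge R0<->R2 -> R0=(7,0,5) R2=(7,0,5)
Op 8: inc R1 by 3 -> R1=(3,3,0) value=6
Op 9: inc R2 by 2 -> R2=(7,0,7) value=14
Op 10: inc R0 by 2 -> R0=(9,0,5) value=14

Answer: 9 0 5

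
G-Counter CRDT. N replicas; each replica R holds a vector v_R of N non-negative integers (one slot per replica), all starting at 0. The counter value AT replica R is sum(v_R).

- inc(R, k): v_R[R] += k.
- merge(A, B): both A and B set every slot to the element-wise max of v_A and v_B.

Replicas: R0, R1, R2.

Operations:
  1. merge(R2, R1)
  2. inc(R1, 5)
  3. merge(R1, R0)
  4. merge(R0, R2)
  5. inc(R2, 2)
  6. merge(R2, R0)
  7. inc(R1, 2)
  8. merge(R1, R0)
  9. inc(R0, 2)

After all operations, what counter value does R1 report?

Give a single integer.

Answer: 9

Derivation:
Op 1: merge R2<->R1 -> R2=(0,0,0) R1=(0,0,0)
Op 2: inc R1 by 5 -> R1=(0,5,0) value=5
Op 3: merge R1<->R0 -> R1=(0,5,0) R0=(0,5,0)
Op 4: merge R0<->R2 -> R0=(0,5,0) R2=(0,5,0)
Op 5: inc R2 by 2 -> R2=(0,5,2) value=7
Op 6: merge R2<->R0 -> R2=(0,5,2) R0=(0,5,2)
Op 7: inc R1 by 2 -> R1=(0,7,0) value=7
Op 8: merge R1<->R0 -> R1=(0,7,2) R0=(0,7,2)
Op 9: inc R0 by 2 -> R0=(2,7,2) value=11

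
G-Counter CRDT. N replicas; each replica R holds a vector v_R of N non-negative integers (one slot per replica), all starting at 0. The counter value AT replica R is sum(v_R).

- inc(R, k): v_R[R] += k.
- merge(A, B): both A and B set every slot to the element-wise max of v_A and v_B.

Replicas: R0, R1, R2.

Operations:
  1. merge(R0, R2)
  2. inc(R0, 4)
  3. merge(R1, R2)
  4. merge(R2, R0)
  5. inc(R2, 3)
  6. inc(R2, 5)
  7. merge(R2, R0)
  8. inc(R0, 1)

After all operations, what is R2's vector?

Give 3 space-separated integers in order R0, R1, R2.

Answer: 4 0 8

Derivation:
Op 1: merge R0<->R2 -> R0=(0,0,0) R2=(0,0,0)
Op 2: inc R0 by 4 -> R0=(4,0,0) value=4
Op 3: merge R1<->R2 -> R1=(0,0,0) R2=(0,0,0)
Op 4: merge R2<->R0 -> R2=(4,0,0) R0=(4,0,0)
Op 5: inc R2 by 3 -> R2=(4,0,3) value=7
Op 6: inc R2 by 5 -> R2=(4,0,8) value=12
Op 7: merge R2<->R0 -> R2=(4,0,8) R0=(4,0,8)
Op 8: inc R0 by 1 -> R0=(5,0,8) value=13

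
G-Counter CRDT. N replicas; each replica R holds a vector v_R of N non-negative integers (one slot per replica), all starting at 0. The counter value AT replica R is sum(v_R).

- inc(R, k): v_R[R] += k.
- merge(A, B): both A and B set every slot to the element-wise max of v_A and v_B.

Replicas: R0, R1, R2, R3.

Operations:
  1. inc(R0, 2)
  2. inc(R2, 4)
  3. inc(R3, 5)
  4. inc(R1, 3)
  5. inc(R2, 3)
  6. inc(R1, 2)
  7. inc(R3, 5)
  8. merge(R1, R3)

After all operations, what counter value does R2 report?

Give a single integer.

Answer: 7

Derivation:
Op 1: inc R0 by 2 -> R0=(2,0,0,0) value=2
Op 2: inc R2 by 4 -> R2=(0,0,4,0) value=4
Op 3: inc R3 by 5 -> R3=(0,0,0,5) value=5
Op 4: inc R1 by 3 -> R1=(0,3,0,0) value=3
Op 5: inc R2 by 3 -> R2=(0,0,7,0) value=7
Op 6: inc R1 by 2 -> R1=(0,5,0,0) value=5
Op 7: inc R3 by 5 -> R3=(0,0,0,10) value=10
Op 8: merge R1<->R3 -> R1=(0,5,0,10) R3=(0,5,0,10)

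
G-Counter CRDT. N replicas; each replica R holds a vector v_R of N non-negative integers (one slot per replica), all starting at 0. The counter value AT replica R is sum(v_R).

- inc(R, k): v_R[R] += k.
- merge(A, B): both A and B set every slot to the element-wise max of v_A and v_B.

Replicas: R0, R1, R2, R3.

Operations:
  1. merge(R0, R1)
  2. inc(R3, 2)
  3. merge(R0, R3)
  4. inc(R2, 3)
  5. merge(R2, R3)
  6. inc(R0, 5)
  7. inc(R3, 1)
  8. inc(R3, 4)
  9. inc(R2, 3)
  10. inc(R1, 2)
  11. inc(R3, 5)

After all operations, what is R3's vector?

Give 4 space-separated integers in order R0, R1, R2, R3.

Answer: 0 0 3 12

Derivation:
Op 1: merge R0<->R1 -> R0=(0,0,0,0) R1=(0,0,0,0)
Op 2: inc R3 by 2 -> R3=(0,0,0,2) value=2
Op 3: merge R0<->R3 -> R0=(0,0,0,2) R3=(0,0,0,2)
Op 4: inc R2 by 3 -> R2=(0,0,3,0) value=3
Op 5: merge R2<->R3 -> R2=(0,0,3,2) R3=(0,0,3,2)
Op 6: inc R0 by 5 -> R0=(5,0,0,2) value=7
Op 7: inc R3 by 1 -> R3=(0,0,3,3) value=6
Op 8: inc R3 by 4 -> R3=(0,0,3,7) value=10
Op 9: inc R2 by 3 -> R2=(0,0,6,2) value=8
Op 10: inc R1 by 2 -> R1=(0,2,0,0) value=2
Op 11: inc R3 by 5 -> R3=(0,0,3,12) value=15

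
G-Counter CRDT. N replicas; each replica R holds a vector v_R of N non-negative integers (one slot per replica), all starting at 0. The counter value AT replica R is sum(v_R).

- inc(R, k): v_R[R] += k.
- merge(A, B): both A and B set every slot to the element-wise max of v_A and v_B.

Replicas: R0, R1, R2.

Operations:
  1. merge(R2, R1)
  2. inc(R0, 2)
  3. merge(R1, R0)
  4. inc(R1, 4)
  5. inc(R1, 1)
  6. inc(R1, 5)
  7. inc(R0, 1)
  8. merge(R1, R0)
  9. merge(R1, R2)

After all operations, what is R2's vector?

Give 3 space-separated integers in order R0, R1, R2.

Answer: 3 10 0

Derivation:
Op 1: merge R2<->R1 -> R2=(0,0,0) R1=(0,0,0)
Op 2: inc R0 by 2 -> R0=(2,0,0) value=2
Op 3: merge R1<->R0 -> R1=(2,0,0) R0=(2,0,0)
Op 4: inc R1 by 4 -> R1=(2,4,0) value=6
Op 5: inc R1 by 1 -> R1=(2,5,0) value=7
Op 6: inc R1 by 5 -> R1=(2,10,0) value=12
Op 7: inc R0 by 1 -> R0=(3,0,0) value=3
Op 8: merge R1<->R0 -> R1=(3,10,0) R0=(3,10,0)
Op 9: merge R1<->R2 -> R1=(3,10,0) R2=(3,10,0)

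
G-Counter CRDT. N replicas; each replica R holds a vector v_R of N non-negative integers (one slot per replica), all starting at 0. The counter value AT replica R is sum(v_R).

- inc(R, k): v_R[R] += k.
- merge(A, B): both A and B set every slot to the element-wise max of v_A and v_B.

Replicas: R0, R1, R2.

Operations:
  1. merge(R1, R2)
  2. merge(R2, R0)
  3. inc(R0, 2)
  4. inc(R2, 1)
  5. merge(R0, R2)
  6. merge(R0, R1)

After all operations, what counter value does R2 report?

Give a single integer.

Answer: 3

Derivation:
Op 1: merge R1<->R2 -> R1=(0,0,0) R2=(0,0,0)
Op 2: merge R2<->R0 -> R2=(0,0,0) R0=(0,0,0)
Op 3: inc R0 by 2 -> R0=(2,0,0) value=2
Op 4: inc R2 by 1 -> R2=(0,0,1) value=1
Op 5: merge R0<->R2 -> R0=(2,0,1) R2=(2,0,1)
Op 6: merge R0<->R1 -> R0=(2,0,1) R1=(2,0,1)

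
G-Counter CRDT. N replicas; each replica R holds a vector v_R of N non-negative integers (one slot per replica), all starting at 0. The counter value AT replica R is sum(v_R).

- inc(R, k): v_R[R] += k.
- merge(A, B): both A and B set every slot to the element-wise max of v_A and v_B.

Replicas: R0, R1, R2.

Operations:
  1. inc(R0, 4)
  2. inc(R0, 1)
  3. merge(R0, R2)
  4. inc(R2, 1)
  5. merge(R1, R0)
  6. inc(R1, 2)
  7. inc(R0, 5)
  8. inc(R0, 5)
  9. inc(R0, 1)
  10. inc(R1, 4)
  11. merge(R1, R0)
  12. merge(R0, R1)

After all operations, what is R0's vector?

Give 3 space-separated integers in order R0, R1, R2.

Op 1: inc R0 by 4 -> R0=(4,0,0) value=4
Op 2: inc R0 by 1 -> R0=(5,0,0) value=5
Op 3: merge R0<->R2 -> R0=(5,0,0) R2=(5,0,0)
Op 4: inc R2 by 1 -> R2=(5,0,1) value=6
Op 5: merge R1<->R0 -> R1=(5,0,0) R0=(5,0,0)
Op 6: inc R1 by 2 -> R1=(5,2,0) value=7
Op 7: inc R0 by 5 -> R0=(10,0,0) value=10
Op 8: inc R0 by 5 -> R0=(15,0,0) value=15
Op 9: inc R0 by 1 -> R0=(16,0,0) value=16
Op 10: inc R1 by 4 -> R1=(5,6,0) value=11
Op 11: merge R1<->R0 -> R1=(16,6,0) R0=(16,6,0)
Op 12: merge R0<->R1 -> R0=(16,6,0) R1=(16,6,0)

Answer: 16 6 0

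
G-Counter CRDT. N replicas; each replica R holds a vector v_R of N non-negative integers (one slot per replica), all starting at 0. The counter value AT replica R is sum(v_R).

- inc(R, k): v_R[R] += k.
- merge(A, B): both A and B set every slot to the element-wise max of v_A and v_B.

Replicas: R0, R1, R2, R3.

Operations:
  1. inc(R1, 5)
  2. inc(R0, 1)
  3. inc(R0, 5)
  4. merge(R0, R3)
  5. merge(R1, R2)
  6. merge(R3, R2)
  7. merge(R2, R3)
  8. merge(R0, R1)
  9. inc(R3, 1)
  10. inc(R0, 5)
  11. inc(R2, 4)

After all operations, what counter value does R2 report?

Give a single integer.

Op 1: inc R1 by 5 -> R1=(0,5,0,0) value=5
Op 2: inc R0 by 1 -> R0=(1,0,0,0) value=1
Op 3: inc R0 by 5 -> R0=(6,0,0,0) value=6
Op 4: merge R0<->R3 -> R0=(6,0,0,0) R3=(6,0,0,0)
Op 5: merge R1<->R2 -> R1=(0,5,0,0) R2=(0,5,0,0)
Op 6: merge R3<->R2 -> R3=(6,5,0,0) R2=(6,5,0,0)
Op 7: merge R2<->R3 -> R2=(6,5,0,0) R3=(6,5,0,0)
Op 8: merge R0<->R1 -> R0=(6,5,0,0) R1=(6,5,0,0)
Op 9: inc R3 by 1 -> R3=(6,5,0,1) value=12
Op 10: inc R0 by 5 -> R0=(11,5,0,0) value=16
Op 11: inc R2 by 4 -> R2=(6,5,4,0) value=15

Answer: 15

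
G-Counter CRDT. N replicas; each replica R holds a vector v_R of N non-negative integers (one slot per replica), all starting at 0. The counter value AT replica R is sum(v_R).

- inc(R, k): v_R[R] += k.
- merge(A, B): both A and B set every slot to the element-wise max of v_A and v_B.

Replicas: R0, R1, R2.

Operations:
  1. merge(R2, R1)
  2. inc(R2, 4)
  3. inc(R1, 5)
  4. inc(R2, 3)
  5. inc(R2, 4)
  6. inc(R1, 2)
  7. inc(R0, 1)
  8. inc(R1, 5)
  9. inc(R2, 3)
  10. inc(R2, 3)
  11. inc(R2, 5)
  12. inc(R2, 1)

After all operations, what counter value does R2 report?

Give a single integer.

Op 1: merge R2<->R1 -> R2=(0,0,0) R1=(0,0,0)
Op 2: inc R2 by 4 -> R2=(0,0,4) value=4
Op 3: inc R1 by 5 -> R1=(0,5,0) value=5
Op 4: inc R2 by 3 -> R2=(0,0,7) value=7
Op 5: inc R2 by 4 -> R2=(0,0,11) value=11
Op 6: inc R1 by 2 -> R1=(0,7,0) value=7
Op 7: inc R0 by 1 -> R0=(1,0,0) value=1
Op 8: inc R1 by 5 -> R1=(0,12,0) value=12
Op 9: inc R2 by 3 -> R2=(0,0,14) value=14
Op 10: inc R2 by 3 -> R2=(0,0,17) value=17
Op 11: inc R2 by 5 -> R2=(0,0,22) value=22
Op 12: inc R2 by 1 -> R2=(0,0,23) value=23

Answer: 23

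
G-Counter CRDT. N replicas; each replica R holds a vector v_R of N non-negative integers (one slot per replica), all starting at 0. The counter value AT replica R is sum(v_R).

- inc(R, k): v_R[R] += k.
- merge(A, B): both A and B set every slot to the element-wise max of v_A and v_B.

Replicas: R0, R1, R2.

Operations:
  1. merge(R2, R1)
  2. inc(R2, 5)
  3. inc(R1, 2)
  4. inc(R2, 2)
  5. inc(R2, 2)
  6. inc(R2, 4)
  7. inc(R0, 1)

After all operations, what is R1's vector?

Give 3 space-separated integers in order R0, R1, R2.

Op 1: merge R2<->R1 -> R2=(0,0,0) R1=(0,0,0)
Op 2: inc R2 by 5 -> R2=(0,0,5) value=5
Op 3: inc R1 by 2 -> R1=(0,2,0) value=2
Op 4: inc R2 by 2 -> R2=(0,0,7) value=7
Op 5: inc R2 by 2 -> R2=(0,0,9) value=9
Op 6: inc R2 by 4 -> R2=(0,0,13) value=13
Op 7: inc R0 by 1 -> R0=(1,0,0) value=1

Answer: 0 2 0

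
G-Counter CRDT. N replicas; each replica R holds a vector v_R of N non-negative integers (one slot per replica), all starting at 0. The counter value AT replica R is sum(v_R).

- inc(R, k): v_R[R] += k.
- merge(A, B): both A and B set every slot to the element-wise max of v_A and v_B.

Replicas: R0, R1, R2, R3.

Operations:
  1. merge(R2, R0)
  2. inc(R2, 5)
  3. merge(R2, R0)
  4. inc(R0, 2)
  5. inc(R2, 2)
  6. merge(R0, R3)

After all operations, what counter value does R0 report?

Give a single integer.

Answer: 7

Derivation:
Op 1: merge R2<->R0 -> R2=(0,0,0,0) R0=(0,0,0,0)
Op 2: inc R2 by 5 -> R2=(0,0,5,0) value=5
Op 3: merge R2<->R0 -> R2=(0,0,5,0) R0=(0,0,5,0)
Op 4: inc R0 by 2 -> R0=(2,0,5,0) value=7
Op 5: inc R2 by 2 -> R2=(0,0,7,0) value=7
Op 6: merge R0<->R3 -> R0=(2,0,5,0) R3=(2,0,5,0)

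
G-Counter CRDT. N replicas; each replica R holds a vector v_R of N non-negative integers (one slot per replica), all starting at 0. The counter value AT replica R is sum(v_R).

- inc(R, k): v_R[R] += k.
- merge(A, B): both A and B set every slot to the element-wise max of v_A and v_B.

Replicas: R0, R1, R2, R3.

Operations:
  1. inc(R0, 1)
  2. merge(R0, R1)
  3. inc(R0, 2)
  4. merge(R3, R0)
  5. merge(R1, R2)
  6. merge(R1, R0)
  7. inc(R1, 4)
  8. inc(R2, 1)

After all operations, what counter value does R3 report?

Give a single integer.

Answer: 3

Derivation:
Op 1: inc R0 by 1 -> R0=(1,0,0,0) value=1
Op 2: merge R0<->R1 -> R0=(1,0,0,0) R1=(1,0,0,0)
Op 3: inc R0 by 2 -> R0=(3,0,0,0) value=3
Op 4: merge R3<->R0 -> R3=(3,0,0,0) R0=(3,0,0,0)
Op 5: merge R1<->R2 -> R1=(1,0,0,0) R2=(1,0,0,0)
Op 6: merge R1<->R0 -> R1=(3,0,0,0) R0=(3,0,0,0)
Op 7: inc R1 by 4 -> R1=(3,4,0,0) value=7
Op 8: inc R2 by 1 -> R2=(1,0,1,0) value=2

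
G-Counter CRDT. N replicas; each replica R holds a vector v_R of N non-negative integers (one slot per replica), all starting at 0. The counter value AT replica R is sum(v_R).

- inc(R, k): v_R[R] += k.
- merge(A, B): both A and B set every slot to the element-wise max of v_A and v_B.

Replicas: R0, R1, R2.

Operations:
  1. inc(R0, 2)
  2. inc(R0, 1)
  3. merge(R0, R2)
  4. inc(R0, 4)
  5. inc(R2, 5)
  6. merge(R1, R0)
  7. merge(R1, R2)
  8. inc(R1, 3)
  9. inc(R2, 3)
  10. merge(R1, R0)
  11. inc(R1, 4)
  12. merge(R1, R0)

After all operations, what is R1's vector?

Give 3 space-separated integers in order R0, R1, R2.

Answer: 7 7 5

Derivation:
Op 1: inc R0 by 2 -> R0=(2,0,0) value=2
Op 2: inc R0 by 1 -> R0=(3,0,0) value=3
Op 3: merge R0<->R2 -> R0=(3,0,0) R2=(3,0,0)
Op 4: inc R0 by 4 -> R0=(7,0,0) value=7
Op 5: inc R2 by 5 -> R2=(3,0,5) value=8
Op 6: merge R1<->R0 -> R1=(7,0,0) R0=(7,0,0)
Op 7: merge R1<->R2 -> R1=(7,0,5) R2=(7,0,5)
Op 8: inc R1 by 3 -> R1=(7,3,5) value=15
Op 9: inc R2 by 3 -> R2=(7,0,8) value=15
Op 10: merge R1<->R0 -> R1=(7,3,5) R0=(7,3,5)
Op 11: inc R1 by 4 -> R1=(7,7,5) value=19
Op 12: merge R1<->R0 -> R1=(7,7,5) R0=(7,7,5)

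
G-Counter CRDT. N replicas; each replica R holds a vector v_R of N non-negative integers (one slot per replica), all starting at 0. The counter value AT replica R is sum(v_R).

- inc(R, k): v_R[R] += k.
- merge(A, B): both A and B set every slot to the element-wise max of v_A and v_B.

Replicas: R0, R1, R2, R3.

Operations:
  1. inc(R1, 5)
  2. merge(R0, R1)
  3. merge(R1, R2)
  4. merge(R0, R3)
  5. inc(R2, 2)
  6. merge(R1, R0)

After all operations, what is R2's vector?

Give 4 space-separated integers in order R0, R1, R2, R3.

Answer: 0 5 2 0

Derivation:
Op 1: inc R1 by 5 -> R1=(0,5,0,0) value=5
Op 2: merge R0<->R1 -> R0=(0,5,0,0) R1=(0,5,0,0)
Op 3: merge R1<->R2 -> R1=(0,5,0,0) R2=(0,5,0,0)
Op 4: merge R0<->R3 -> R0=(0,5,0,0) R3=(0,5,0,0)
Op 5: inc R2 by 2 -> R2=(0,5,2,0) value=7
Op 6: merge R1<->R0 -> R1=(0,5,0,0) R0=(0,5,0,0)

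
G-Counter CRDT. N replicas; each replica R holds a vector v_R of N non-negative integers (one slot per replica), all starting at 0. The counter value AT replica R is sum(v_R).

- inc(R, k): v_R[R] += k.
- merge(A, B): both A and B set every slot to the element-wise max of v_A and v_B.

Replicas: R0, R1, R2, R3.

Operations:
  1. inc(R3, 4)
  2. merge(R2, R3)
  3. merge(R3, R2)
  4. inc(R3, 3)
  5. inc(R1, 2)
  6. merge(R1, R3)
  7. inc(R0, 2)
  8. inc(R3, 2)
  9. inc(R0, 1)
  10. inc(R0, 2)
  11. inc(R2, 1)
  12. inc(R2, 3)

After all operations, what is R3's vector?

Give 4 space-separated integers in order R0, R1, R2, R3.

Op 1: inc R3 by 4 -> R3=(0,0,0,4) value=4
Op 2: merge R2<->R3 -> R2=(0,0,0,4) R3=(0,0,0,4)
Op 3: merge R3<->R2 -> R3=(0,0,0,4) R2=(0,0,0,4)
Op 4: inc R3 by 3 -> R3=(0,0,0,7) value=7
Op 5: inc R1 by 2 -> R1=(0,2,0,0) value=2
Op 6: merge R1<->R3 -> R1=(0,2,0,7) R3=(0,2,0,7)
Op 7: inc R0 by 2 -> R0=(2,0,0,0) value=2
Op 8: inc R3 by 2 -> R3=(0,2,0,9) value=11
Op 9: inc R0 by 1 -> R0=(3,0,0,0) value=3
Op 10: inc R0 by 2 -> R0=(5,0,0,0) value=5
Op 11: inc R2 by 1 -> R2=(0,0,1,4) value=5
Op 12: inc R2 by 3 -> R2=(0,0,4,4) value=8

Answer: 0 2 0 9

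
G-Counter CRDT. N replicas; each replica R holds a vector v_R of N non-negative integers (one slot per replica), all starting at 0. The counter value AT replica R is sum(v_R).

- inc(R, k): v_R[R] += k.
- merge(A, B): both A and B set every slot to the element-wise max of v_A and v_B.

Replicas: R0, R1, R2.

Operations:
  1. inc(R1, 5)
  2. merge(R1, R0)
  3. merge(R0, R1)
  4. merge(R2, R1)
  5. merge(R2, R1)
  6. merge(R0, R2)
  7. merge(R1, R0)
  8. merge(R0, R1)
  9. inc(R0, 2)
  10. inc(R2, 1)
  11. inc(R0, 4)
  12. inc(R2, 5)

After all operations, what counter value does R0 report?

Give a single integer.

Answer: 11

Derivation:
Op 1: inc R1 by 5 -> R1=(0,5,0) value=5
Op 2: merge R1<->R0 -> R1=(0,5,0) R0=(0,5,0)
Op 3: merge R0<->R1 -> R0=(0,5,0) R1=(0,5,0)
Op 4: merge R2<->R1 -> R2=(0,5,0) R1=(0,5,0)
Op 5: merge R2<->R1 -> R2=(0,5,0) R1=(0,5,0)
Op 6: merge R0<->R2 -> R0=(0,5,0) R2=(0,5,0)
Op 7: merge R1<->R0 -> R1=(0,5,0) R0=(0,5,0)
Op 8: merge R0<->R1 -> R0=(0,5,0) R1=(0,5,0)
Op 9: inc R0 by 2 -> R0=(2,5,0) value=7
Op 10: inc R2 by 1 -> R2=(0,5,1) value=6
Op 11: inc R0 by 4 -> R0=(6,5,0) value=11
Op 12: inc R2 by 5 -> R2=(0,5,6) value=11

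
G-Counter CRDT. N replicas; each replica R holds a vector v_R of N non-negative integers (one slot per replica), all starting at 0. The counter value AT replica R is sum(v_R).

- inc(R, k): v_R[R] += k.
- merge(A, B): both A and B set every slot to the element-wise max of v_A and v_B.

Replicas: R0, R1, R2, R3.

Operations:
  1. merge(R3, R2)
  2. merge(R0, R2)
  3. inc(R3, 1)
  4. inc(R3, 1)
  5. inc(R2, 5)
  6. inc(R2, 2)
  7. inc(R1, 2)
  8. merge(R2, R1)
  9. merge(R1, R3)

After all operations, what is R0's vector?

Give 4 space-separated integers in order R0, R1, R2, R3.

Answer: 0 0 0 0

Derivation:
Op 1: merge R3<->R2 -> R3=(0,0,0,0) R2=(0,0,0,0)
Op 2: merge R0<->R2 -> R0=(0,0,0,0) R2=(0,0,0,0)
Op 3: inc R3 by 1 -> R3=(0,0,0,1) value=1
Op 4: inc R3 by 1 -> R3=(0,0,0,2) value=2
Op 5: inc R2 by 5 -> R2=(0,0,5,0) value=5
Op 6: inc R2 by 2 -> R2=(0,0,7,0) value=7
Op 7: inc R1 by 2 -> R1=(0,2,0,0) value=2
Op 8: merge R2<->R1 -> R2=(0,2,7,0) R1=(0,2,7,0)
Op 9: merge R1<->R3 -> R1=(0,2,7,2) R3=(0,2,7,2)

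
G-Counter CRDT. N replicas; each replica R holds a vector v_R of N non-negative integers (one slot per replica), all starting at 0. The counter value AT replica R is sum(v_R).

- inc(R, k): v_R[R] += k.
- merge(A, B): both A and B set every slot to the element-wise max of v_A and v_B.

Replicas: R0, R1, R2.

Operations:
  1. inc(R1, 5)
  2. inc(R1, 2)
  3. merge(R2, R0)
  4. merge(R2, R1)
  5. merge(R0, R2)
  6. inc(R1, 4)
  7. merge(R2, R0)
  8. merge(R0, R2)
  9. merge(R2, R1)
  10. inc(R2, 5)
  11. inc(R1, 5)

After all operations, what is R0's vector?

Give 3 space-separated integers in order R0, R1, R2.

Answer: 0 7 0

Derivation:
Op 1: inc R1 by 5 -> R1=(0,5,0) value=5
Op 2: inc R1 by 2 -> R1=(0,7,0) value=7
Op 3: merge R2<->R0 -> R2=(0,0,0) R0=(0,0,0)
Op 4: merge R2<->R1 -> R2=(0,7,0) R1=(0,7,0)
Op 5: merge R0<->R2 -> R0=(0,7,0) R2=(0,7,0)
Op 6: inc R1 by 4 -> R1=(0,11,0) value=11
Op 7: merge R2<->R0 -> R2=(0,7,0) R0=(0,7,0)
Op 8: merge R0<->R2 -> R0=(0,7,0) R2=(0,7,0)
Op 9: merge R2<->R1 -> R2=(0,11,0) R1=(0,11,0)
Op 10: inc R2 by 5 -> R2=(0,11,5) value=16
Op 11: inc R1 by 5 -> R1=(0,16,0) value=16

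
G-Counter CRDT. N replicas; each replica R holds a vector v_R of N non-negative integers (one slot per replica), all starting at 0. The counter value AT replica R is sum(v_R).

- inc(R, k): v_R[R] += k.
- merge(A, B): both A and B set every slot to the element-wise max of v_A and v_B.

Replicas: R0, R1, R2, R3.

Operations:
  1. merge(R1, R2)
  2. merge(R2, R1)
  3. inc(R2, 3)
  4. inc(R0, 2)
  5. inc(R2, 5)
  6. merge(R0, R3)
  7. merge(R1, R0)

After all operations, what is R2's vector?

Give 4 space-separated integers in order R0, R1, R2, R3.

Answer: 0 0 8 0

Derivation:
Op 1: merge R1<->R2 -> R1=(0,0,0,0) R2=(0,0,0,0)
Op 2: merge R2<->R1 -> R2=(0,0,0,0) R1=(0,0,0,0)
Op 3: inc R2 by 3 -> R2=(0,0,3,0) value=3
Op 4: inc R0 by 2 -> R0=(2,0,0,0) value=2
Op 5: inc R2 by 5 -> R2=(0,0,8,0) value=8
Op 6: merge R0<->R3 -> R0=(2,0,0,0) R3=(2,0,0,0)
Op 7: merge R1<->R0 -> R1=(2,0,0,0) R0=(2,0,0,0)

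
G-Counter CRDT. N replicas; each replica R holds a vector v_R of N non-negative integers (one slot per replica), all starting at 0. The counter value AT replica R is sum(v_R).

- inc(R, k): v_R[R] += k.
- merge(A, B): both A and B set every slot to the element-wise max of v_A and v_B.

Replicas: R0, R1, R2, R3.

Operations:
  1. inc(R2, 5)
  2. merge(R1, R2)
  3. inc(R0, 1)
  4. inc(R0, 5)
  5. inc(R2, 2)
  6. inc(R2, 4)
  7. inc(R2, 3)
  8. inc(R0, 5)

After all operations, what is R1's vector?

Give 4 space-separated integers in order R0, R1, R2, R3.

Answer: 0 0 5 0

Derivation:
Op 1: inc R2 by 5 -> R2=(0,0,5,0) value=5
Op 2: merge R1<->R2 -> R1=(0,0,5,0) R2=(0,0,5,0)
Op 3: inc R0 by 1 -> R0=(1,0,0,0) value=1
Op 4: inc R0 by 5 -> R0=(6,0,0,0) value=6
Op 5: inc R2 by 2 -> R2=(0,0,7,0) value=7
Op 6: inc R2 by 4 -> R2=(0,0,11,0) value=11
Op 7: inc R2 by 3 -> R2=(0,0,14,0) value=14
Op 8: inc R0 by 5 -> R0=(11,0,0,0) value=11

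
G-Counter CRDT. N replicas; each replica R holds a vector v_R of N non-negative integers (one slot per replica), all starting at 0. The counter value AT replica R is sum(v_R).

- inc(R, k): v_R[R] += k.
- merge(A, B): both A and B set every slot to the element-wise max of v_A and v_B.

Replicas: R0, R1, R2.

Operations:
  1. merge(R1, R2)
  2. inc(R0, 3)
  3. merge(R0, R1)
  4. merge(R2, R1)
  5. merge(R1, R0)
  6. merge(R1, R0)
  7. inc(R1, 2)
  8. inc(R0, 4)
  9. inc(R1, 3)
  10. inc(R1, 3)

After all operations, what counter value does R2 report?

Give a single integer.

Answer: 3

Derivation:
Op 1: merge R1<->R2 -> R1=(0,0,0) R2=(0,0,0)
Op 2: inc R0 by 3 -> R0=(3,0,0) value=3
Op 3: merge R0<->R1 -> R0=(3,0,0) R1=(3,0,0)
Op 4: merge R2<->R1 -> R2=(3,0,0) R1=(3,0,0)
Op 5: merge R1<->R0 -> R1=(3,0,0) R0=(3,0,0)
Op 6: merge R1<->R0 -> R1=(3,0,0) R0=(3,0,0)
Op 7: inc R1 by 2 -> R1=(3,2,0) value=5
Op 8: inc R0 by 4 -> R0=(7,0,0) value=7
Op 9: inc R1 by 3 -> R1=(3,5,0) value=8
Op 10: inc R1 by 3 -> R1=(3,8,0) value=11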